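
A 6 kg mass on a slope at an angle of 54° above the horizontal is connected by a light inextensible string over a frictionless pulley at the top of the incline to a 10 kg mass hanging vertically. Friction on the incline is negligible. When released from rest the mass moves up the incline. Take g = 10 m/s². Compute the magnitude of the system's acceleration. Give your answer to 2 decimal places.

3.22 m/s²

For the mass on the incline: the weight component along the slope is m₁g sin 54° = 6 × 10 × 0.8090 = 48.540 N and the normal force is N = m₁g cos 54° = 35.267 N.
Newton's second law for the mass (up-slope positive): T − 48.540 = 6 a. For the hanging mass (downward positive): 10 × 10 − T = 10 a.
Adding the two equations eliminates T: 51.460 = 16 a, so a = 3.2163 m/s².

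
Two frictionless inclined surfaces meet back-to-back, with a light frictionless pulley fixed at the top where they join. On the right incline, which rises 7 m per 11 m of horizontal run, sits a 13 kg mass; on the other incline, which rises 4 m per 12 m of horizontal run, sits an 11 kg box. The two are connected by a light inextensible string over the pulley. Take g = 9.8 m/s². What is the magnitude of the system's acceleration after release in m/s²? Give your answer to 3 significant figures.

1.43 m/s²

Resolve each weight along its own incline: the 13 kg mass has component 13 × 9.8 × sin 32.47° = 68.398 N down its slope, and the 11 kg mass has 11 × 9.8 × sin 18.43° = 34.089 N down its slope.
The 13 kg side's 68.398 N exceeds the other side's 34.089 N, so that mass slides down and the 11 kg mass slides up. Taking that direction as positive, Newton's second law for the whole system gives 68.398 − 34.089 = (13 + 11) a, so a = 34.309 / 24 = 1.4295 m/s².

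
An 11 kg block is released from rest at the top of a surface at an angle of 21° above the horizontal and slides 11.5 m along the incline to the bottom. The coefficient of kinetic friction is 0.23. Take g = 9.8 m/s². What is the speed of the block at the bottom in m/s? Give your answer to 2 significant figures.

The weight component along the incline is mg sin 21° = 38.632 N and the normal force is N = mg cos 21° = 100.640 N.
Friction up the slope is f = μN = 0.23 × 100.640 = 23.147 N, so the net downslope force is 38.632 − 23.147 = 15.485 N and a = 15.485 / 11 = 1.4077 m/s².
Starting from rest over a distance of 11.5 m, v² = 2aL = 2 × 1.4077 × 11.5 = 32.3771, so v = 5.6901 m/s.

5.7 m/s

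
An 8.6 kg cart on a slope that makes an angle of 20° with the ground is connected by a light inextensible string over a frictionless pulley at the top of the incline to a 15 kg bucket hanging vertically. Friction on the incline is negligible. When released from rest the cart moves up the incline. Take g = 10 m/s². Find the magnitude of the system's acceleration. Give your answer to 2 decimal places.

5.11 m/s²

For the cart on the incline: the weight component along the slope is m₁g sin 20° = 8.6 × 10 × 0.3420 = 29.412 N and the normal force is N = m₁g cos 20° = 80.814 N.
Newton's second law for the cart (up-slope positive): T − 29.412 = 8.6 a. For the hanging bucket (downward positive): 15 × 10 − T = 15 a.
Adding the two equations eliminates T: 120.588 = 23.6 a, so a = 5.1097 m/s².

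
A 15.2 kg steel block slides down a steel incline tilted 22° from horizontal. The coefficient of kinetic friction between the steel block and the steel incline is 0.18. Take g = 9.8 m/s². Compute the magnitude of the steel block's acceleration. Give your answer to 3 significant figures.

Resolving the weight along the incline: the component pulling the steel block down the slope is mg sin 22° = 15.2 × 9.8 × 0.3746 = 55.800 N, and the normal force is N = mg cos 22° = 15.2 × 9.8 × 0.9272 = 138.116 N.
Kinetic friction acts up the slope with magnitude f = μN = 0.18 × 138.116 = 24.861 N.
Net force along the incline is 55.800 − 24.861 = 30.939 N, so a = 30.939 / 15.2 = 2.0355 m/s².

2.04 m/s²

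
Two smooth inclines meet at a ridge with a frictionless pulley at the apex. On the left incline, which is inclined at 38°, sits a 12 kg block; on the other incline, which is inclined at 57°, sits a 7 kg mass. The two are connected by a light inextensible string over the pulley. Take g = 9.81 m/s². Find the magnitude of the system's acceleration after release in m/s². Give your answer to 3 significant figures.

Resolve each weight along its own incline: the 12 kg mass has component 12 × 9.81 × sin 38° = 72.476 N down its slope, and the 7 kg mass has 7 × 9.81 × sin 57° = 57.592 N down its slope.
The 12 kg side's 72.476 N exceeds the other side's 57.592 N, so that mass slides down and the 7 kg mass slides up. Taking that direction as positive, Newton's second law for the whole system gives 72.476 − 57.592 = (12 + 7) a, so a = 14.884 / 19 = 0.7834 m/s².

0.783 m/s²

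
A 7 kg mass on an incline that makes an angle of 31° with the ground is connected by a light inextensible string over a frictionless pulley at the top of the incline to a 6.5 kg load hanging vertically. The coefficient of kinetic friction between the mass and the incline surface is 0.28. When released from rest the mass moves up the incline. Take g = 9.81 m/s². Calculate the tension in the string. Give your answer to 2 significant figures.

58 N

For the mass on the incline: the weight component along the slope is m₁g sin 31° = 7 × 9.81 × 0.5150 = 35.365 N and the normal force is N = m₁g cos 31° = 58.862 N.
Kinetic friction opposes the mass's motion up the incline: f = μN = 0.28 × 58.862 = 16.481 N acting down the slope.
Newton's second law for the mass (up-slope positive): T − 35.365 − 16.481 = 7 a. For the hanging load (downward positive): 6.5 × 9.81 − T = 6.5 a.
Adding the two equations eliminates T: 11.919 = 13.5 a, so a = 0.8829 m/s².
Then from the hanging load's equation, T = 6.5 × (9.81 − 0.8829) = 58.026 N.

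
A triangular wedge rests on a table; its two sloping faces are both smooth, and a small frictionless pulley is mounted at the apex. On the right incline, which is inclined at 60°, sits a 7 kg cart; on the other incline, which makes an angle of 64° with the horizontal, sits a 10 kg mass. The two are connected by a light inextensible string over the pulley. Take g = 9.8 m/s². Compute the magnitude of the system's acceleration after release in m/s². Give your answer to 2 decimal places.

Resolve each weight along its own incline: the 7 kg mass has component 7 × 9.8 × sin 60° = 59.409 N down its slope, and the 10 kg mass has 10 × 9.8 × sin 64° = 88.082 N down its slope.
The 10 kg side's 88.082 N exceeds the other side's 59.409 N, so that mass slides down and the 7 kg mass slides up. Taking that direction as positive, Newton's second law for the whole system gives 88.082 − 59.409 = (7 + 10) a, so a = 28.673 / 17 = 1.6866 m/s².

1.69 m/s²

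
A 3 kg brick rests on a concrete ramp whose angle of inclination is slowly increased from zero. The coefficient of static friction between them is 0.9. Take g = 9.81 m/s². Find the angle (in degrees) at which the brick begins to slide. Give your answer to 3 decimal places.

41.987°

At the threshold of sliding, static friction is at its maximum μ_s N and exactly balances the weight component along the incline: mg sin θ = μ_s mg cos θ.
Hence tan θ = μ_s = 0.9, so θ = arctan(0.9) = 41.9872°.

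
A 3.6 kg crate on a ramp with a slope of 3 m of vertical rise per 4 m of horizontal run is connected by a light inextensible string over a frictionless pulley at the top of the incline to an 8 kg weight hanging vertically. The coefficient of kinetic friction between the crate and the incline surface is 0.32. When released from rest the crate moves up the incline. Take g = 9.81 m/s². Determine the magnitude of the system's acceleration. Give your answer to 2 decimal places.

For the crate on the incline: the weight component along the slope is m₁g sin 36.87° = 3.6 × 9.81 × 0.6000 = 21.190 N and the normal force is N = m₁g cos 36.87° = 28.253 N.
Kinetic friction opposes the crate's motion up the incline: f = μN = 0.32 × 28.253 = 9.041 N acting down the slope.
Newton's second law for the crate (up-slope positive): T − 21.190 − 9.041 = 3.6 a. For the hanging weight (downward positive): 8 × 9.81 − T = 8 a.
Adding the two equations eliminates T: 48.249 = 11.6 a, so a = 4.1594 m/s².

4.16 m/s²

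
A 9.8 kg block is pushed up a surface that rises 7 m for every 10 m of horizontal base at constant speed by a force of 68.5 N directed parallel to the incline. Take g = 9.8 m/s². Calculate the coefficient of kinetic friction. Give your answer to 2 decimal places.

0.17

At constant speed ΣF = 0 along the incline. The applied 68.5 N acts up the slope; the weight component mg sin 34.99° = 55.075 N and kinetic friction μN both act down the slope.
So 68.5 = 55.075 + μ × 78.679, giving μ = (68.5 − 55.075) / 78.679 = 0.1706.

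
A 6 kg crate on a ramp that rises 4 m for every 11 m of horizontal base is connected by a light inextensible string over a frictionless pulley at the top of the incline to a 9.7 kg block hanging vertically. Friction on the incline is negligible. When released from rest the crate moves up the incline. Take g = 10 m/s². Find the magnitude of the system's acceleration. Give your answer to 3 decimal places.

For the crate on the incline: the weight component along the slope is m₁g sin 19.98° = 6 × 10 × 0.3417 = 20.502 N and the normal force is N = m₁g cos 19.98° = 56.388 N.
Newton's second law for the crate (up-slope positive): T − 20.502 = 6 a. For the hanging block (downward positive): 9.7 × 10 − T = 9.7 a.
Adding the two equations eliminates T: 76.498 = 15.7 a, so a = 4.8725 m/s².

4.872 m/s²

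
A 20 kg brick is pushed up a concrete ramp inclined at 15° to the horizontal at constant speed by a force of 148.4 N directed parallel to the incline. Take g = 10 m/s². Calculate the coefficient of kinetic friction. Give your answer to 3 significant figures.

0.500

At constant speed ΣF = 0 along the incline. The applied 148.4 N acts up the slope; the weight component mg sin 15° = 51.764 N and kinetic friction μN both act down the slope.
So 148.4 = 51.764 + μ × 193.185, giving μ = (148.4 − 51.764) / 193.185 = 0.5002.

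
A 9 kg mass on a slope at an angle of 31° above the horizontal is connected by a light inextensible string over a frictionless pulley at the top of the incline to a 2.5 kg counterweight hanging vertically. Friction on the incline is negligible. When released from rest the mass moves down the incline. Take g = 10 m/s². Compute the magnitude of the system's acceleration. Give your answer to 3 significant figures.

1.86 m/s²

For the mass on the incline: the weight component along the slope is m₁g sin 31° = 9 × 10 × 0.5150 = 46.350 N and the normal force is N = m₁g cos 31° = 77.145 N.
Newton's second law for the mass (down-slope positive): 46.350 − T = 9 a. For the hanging counterweight (upward positive): T − 2.5 × 10 = 2.5 a.
Adding the two equations eliminates T: 21.350 = 11.5 a, so a = 1.8565 m/s².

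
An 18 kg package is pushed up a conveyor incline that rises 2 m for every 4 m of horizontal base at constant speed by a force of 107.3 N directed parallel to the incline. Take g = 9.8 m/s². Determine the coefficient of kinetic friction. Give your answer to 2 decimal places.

At constant speed ΣF = 0 along the incline. The applied 107.3 N acts up the slope; the weight component mg sin 26.57° = 78.888 N and kinetic friction μN both act down the slope.
So 107.3 = 78.888 + μ × 157.777, giving μ = (107.3 − 78.888) / 157.777 = 0.1801.

0.18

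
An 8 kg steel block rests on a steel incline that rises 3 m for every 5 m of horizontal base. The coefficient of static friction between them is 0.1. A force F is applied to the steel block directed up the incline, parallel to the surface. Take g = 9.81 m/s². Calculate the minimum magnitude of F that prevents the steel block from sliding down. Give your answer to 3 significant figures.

The normal force is N = mg cos 30.96° = 67.296 N. With F at its minimum the steel block is on the verge of sliding down, so static friction is at its maximum μ_s N = 0.1 × 67.296 = 6.730 N and acts up the slope.
Equilibrium along the incline: F + μ_s N = mg sin 30.96°, so F = 40.378 − 6.730 = 33.648 N.

33.6 N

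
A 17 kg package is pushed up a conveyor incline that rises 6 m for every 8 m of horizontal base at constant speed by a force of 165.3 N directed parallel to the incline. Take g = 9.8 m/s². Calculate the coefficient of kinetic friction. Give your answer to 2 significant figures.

0.49

At constant speed ΣF = 0 along the incline. The applied 165.3 N acts up the slope; the weight component mg sin 36.87° = 99.960 N and kinetic friction μN both act down the slope.
So 165.3 = 99.960 + μ × 133.280, giving μ = (165.3 − 99.960) / 133.280 = 0.4902.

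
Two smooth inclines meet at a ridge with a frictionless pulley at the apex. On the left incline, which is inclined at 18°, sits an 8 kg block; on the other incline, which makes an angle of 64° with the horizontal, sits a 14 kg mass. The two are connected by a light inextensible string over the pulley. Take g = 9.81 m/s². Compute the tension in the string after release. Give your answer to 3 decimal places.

60.320 N

Resolve each weight along its own incline: the 8 kg mass has component 8 × 9.81 × sin 18° = 24.252 N down its slope, and the 14 kg mass has 14 × 9.81 × sin 64° = 123.440 N down its slope.
The 14 kg side's 123.440 N exceeds the other side's 24.252 N, so that mass slides down and the 8 kg mass slides up. Taking that direction as positive, Newton's second law for the whole system gives 123.440 − 24.252 = (8 + 14) a, so a = 99.188 / 22 = 4.5085 m/s².
For the 8 kg mass (up-slope positive): T − 24.252 = 8 × 4.5085, so T = 60.320 N.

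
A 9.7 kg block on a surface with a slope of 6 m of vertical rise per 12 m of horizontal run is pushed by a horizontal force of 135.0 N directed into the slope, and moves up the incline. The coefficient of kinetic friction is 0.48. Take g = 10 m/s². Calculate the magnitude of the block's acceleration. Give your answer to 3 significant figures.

The horizontal push has components F cos 26.57° = 135.0 × 0.8944 = 120.744 N up the incline and F sin 26.57° = 135.0 × 0.4472 = 60.372 N pressing into the surface.
The normal force is therefore N = mg cos 26.57° + F sin 26.57° = 86.757 + 60.372 = 147.129 N, and kinetic friction down the slope is μN = 0.48 × 147.129 = 70.622 N.
Along the incline: F cos 26.57° − mg sin 26.57° − μN = ma, so 120.744 − 43.378 − 70.622 = 9.7 a, giving a = 0.6953 m/s².

0.695 m/s²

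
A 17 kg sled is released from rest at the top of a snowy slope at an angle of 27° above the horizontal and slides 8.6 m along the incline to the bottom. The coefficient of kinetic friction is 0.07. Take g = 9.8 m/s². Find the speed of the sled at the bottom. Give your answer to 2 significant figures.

The weight component along the incline is mg sin 27° = 75.635 N and the normal force is N = mg cos 27° = 148.442 N.
Friction up the slope is f = μN = 0.07 × 148.442 = 10.391 N, so the net downslope force is 75.635 − 10.391 = 65.244 N and a = 65.244 / 17 = 3.8379 m/s².
Starting from rest over a distance of 8.6 m, v² = 2aL = 2 × 3.8379 × 8.6 = 66.0119, so v = 8.1248 m/s.

8.1 m/s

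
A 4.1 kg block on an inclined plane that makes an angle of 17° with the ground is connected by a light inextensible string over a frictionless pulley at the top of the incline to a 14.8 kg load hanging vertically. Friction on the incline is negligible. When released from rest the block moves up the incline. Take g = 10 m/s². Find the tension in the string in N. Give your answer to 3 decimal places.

For the block on the incline: the weight component along the slope is m₁g sin 17° = 4.1 × 10 × 0.2924 = 11.988 N and the normal force is N = m₁g cos 17° = 39.208 N.
Newton's second law for the block (up-slope positive): T − 11.988 = 4.1 a. For the hanging load (downward positive): 14.8 × 10 − T = 14.8 a.
Adding the two equations eliminates T: 136.012 = 18.9 a, so a = 7.1964 m/s².
Then from the hanging load's equation, T = 14.8 × (10 − 7.1964) = 41.493 N.

41.493 N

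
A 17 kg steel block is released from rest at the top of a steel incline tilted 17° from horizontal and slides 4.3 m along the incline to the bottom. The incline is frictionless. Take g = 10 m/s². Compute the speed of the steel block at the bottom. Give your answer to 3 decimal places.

5.014 m/s

The weight component along the incline is mg sin 17° = 49.703 N and the normal force is N = mg cos 17° = 162.572 N.
With no friction, a = g sin 17° = 2.9237 m/s².
Starting from rest over a distance of 4.3 m, v² = 2aL = 2 × 2.9237 × 4.3 = 25.1438, so v = 5.0144 m/s.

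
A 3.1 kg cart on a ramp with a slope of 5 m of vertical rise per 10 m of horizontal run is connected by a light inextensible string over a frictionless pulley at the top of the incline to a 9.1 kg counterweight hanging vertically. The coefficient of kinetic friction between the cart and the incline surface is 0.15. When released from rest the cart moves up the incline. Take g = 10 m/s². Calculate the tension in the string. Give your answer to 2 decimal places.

36.57 N

For the cart on the incline: the weight component along the slope is m₁g sin 26.57° = 3.1 × 10 × 0.4472 = 13.863 N and the normal force is N = m₁g cos 26.57° = 27.727 N.
Kinetic friction opposes the cart's motion up the incline: f = μN = 0.15 × 27.727 = 4.159 N acting down the slope.
Newton's second law for the cart (up-slope positive): T − 13.863 − 4.159 = 3.1 a. For the hanging counterweight (downward positive): 9.1 × 10 − T = 9.1 a.
Adding the two equations eliminates T: 72.978 = 12.2 a, so a = 5.9818 m/s².
Then from the hanging counterweight's equation, T = 9.1 × (10 − 5.9818) = 36.566 N.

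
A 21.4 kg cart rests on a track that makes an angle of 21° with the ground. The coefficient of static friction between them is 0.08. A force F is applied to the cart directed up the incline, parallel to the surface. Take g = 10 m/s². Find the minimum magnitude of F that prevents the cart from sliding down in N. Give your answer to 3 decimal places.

60.708 N

The normal force is N = mg cos 21° = 199.786 N. With F at its minimum the cart is on the verge of sliding down, so static friction is at its maximum μ_s N = 0.08 × 199.786 = 15.983 N and acts up the slope.
Equilibrium along the incline: F + μ_s N = mg sin 21°, so F = 76.691 − 15.983 = 60.708 N.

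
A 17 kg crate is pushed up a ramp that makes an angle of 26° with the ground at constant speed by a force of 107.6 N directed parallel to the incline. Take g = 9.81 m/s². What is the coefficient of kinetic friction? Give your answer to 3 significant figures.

At constant speed ΣF = 0 along the incline. The applied 107.6 N acts up the slope; the weight component mg sin 26° = 73.107 N and kinetic friction μN both act down the slope.
So 107.6 = 73.107 + μ × 149.892, giving μ = (107.6 − 73.107) / 149.892 = 0.2301.

0.230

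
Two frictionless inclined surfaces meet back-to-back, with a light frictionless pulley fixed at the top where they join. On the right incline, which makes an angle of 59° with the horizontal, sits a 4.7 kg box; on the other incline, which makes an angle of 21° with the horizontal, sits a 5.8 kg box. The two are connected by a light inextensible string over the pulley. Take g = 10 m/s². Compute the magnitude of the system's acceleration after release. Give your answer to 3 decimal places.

1.857 m/s²

Resolve each weight along its own incline: the 4.7 kg mass has component 4.7 × 10 × sin 59° = 40.287 N down its slope, and the 5.8 kg mass has 5.8 × 10 × sin 21° = 20.785 N down its slope.
The 4.7 kg side's 40.287 N exceeds the other side's 20.785 N, so that mass slides down and the 5.8 kg mass slides up. Taking that direction as positive, Newton's second law for the whole system gives 40.287 − 20.785 = (4.7 + 5.8) a, so a = 19.502 / 10.5 = 1.8573 m/s².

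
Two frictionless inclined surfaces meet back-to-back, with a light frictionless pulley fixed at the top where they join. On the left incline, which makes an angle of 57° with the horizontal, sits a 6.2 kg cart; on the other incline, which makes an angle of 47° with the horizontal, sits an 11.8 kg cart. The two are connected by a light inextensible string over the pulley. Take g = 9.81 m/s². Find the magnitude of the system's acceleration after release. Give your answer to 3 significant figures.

1.87 m/s²

Resolve each weight along its own incline: the 6.2 kg mass has component 6.2 × 9.81 × sin 57° = 51.010 N down its slope, and the 11.8 kg mass has 11.8 × 9.81 × sin 47° = 84.660 N down its slope.
The 11.8 kg side's 84.660 N exceeds the other side's 51.010 N, so that mass slides down and the 6.2 kg mass slides up. Taking that direction as positive, Newton's second law for the whole system gives 84.660 − 51.010 = (6.2 + 11.8) a, so a = 33.650 / 18 = 1.8694 m/s².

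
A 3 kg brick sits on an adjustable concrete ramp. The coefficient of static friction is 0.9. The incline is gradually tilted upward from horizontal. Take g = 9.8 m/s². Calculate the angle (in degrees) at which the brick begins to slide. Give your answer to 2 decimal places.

At the threshold of sliding, static friction is at its maximum μ_s N and exactly balances the weight component along the incline: mg sin θ = μ_s mg cos θ.
Hence tan θ = μ_s = 0.9, so θ = arctan(0.9) = 41.9872°.

41.99°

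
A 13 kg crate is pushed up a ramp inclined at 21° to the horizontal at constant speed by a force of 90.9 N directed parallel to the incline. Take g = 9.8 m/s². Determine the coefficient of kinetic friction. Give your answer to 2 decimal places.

0.38

At constant speed ΣF = 0 along the incline. The applied 90.9 N acts up the slope; the weight component mg sin 21° = 45.656 N and kinetic friction μN both act down the slope.
So 90.9 = 45.656 + μ × 118.938, giving μ = (90.9 − 45.656) / 118.938 = 0.3804.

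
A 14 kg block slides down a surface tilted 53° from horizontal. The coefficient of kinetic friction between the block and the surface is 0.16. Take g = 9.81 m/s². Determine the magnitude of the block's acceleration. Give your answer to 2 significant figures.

Resolving the weight along the incline: the component pulling the block down the slope is mg sin 53° = 14 × 9.81 × 0.7986 = 109.680 N, and the normal force is N = mg cos 53° = 14 × 9.81 × 0.6018 = 82.651 N.
Kinetic friction acts up the slope with magnitude f = μN = 0.16 × 82.651 = 13.224 N.
Net force along the incline is 109.680 − 13.224 = 96.456 N, so a = 96.456 / 14 = 6.8897 m/s².

6.9 m/s²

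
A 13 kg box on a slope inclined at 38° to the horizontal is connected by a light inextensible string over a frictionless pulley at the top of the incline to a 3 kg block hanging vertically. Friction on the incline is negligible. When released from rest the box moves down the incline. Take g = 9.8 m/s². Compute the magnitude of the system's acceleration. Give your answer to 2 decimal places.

3.06 m/s²

For the box on the incline: the weight component along the slope is m₁g sin 38° = 13 × 9.8 × 0.6157 = 78.440 N and the normal force is N = m₁g cos 38° = 100.393 N.
Newton's second law for the box (down-slope positive): 78.440 − T = 13 a. For the hanging block (upward positive): T − 3 × 9.8 = 3 a.
Adding the two equations eliminates T: 49.040 = 16 a, so a = 3.0650 m/s².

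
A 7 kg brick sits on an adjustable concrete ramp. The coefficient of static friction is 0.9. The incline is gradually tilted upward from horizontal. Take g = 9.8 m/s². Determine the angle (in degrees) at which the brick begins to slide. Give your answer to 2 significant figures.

42°

At the threshold of sliding, static friction is at its maximum μ_s N and exactly balances the weight component along the incline: mg sin θ = μ_s mg cos θ.
Hence tan θ = μ_s = 0.9, so θ = arctan(0.9) = 41.9872°.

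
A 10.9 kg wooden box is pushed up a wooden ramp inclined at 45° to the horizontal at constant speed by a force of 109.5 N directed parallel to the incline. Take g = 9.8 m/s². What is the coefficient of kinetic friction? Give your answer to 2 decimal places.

At constant speed ΣF = 0 along the incline. The applied 109.5 N acts up the slope; the weight component mg sin 45° = 75.533 N and kinetic friction μN both act down the slope.
So 109.5 = 75.533 + μ × 75.533, giving μ = (109.5 − 75.533) / 75.533 = 0.4497.

0.45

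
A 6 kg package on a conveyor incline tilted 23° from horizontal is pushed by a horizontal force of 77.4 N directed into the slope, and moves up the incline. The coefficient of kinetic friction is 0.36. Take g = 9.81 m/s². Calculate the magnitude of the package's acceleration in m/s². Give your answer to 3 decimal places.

The horizontal push has components F cos 23° = 77.4 × 0.9205 = 71.247 N up the incline and F sin 23° = 77.4 × 0.3907 = 30.240 N pressing into the surface.
The normal force is therefore N = mg cos 23° + F sin 23° = 54.181 + 30.240 = 84.421 N, and kinetic friction down the slope is μN = 0.36 × 84.421 = 30.392 N.
Along the incline: F cos 23° − mg sin 23° − μN = ma, so 71.247 − 22.997 − 30.392 = 6 a, giving a = 2.9763 m/s².

2.976 m/s²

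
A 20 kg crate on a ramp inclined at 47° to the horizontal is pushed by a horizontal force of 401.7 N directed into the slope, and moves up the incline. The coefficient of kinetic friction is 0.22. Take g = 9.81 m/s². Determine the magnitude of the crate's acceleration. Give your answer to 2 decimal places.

The horizontal push has components F cos 47° = 401.7 × 0.6820 = 273.959 N up the incline and F sin 47° = 401.7 × 0.7314 = 293.803 N pressing into the surface.
The normal force is therefore N = mg cos 47° + F sin 47° = 133.808 + 293.803 = 427.611 N, and kinetic friction down the slope is μN = 0.22 × 427.611 = 94.074 N.
Along the incline: F cos 47° − mg sin 47° − μN = ma, so 273.959 − 143.501 − 94.074 = 20 a, giving a = 1.8192 m/s².

1.82 m/s²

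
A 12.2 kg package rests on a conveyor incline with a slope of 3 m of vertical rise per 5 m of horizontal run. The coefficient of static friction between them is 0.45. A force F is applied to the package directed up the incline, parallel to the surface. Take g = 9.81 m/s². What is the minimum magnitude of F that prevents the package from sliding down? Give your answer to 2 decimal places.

15.39 N

The normal force is N = mg cos 30.96° = 102.626 N. With F at its minimum the package is on the verge of sliding down, so static friction is at its maximum μ_s N = 0.45 × 102.626 = 46.182 N and acts up the slope.
Equilibrium along the incline: F + μ_s N = mg sin 30.96°, so F = 61.576 − 46.182 = 15.394 N.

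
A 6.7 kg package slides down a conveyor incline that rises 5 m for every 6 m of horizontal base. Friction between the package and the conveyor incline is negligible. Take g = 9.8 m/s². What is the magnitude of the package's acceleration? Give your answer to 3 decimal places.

Resolving the weight along the incline: the component pulling the package down the slope is mg sin 39.81° = 6.7 × 9.8 × 0.6402 = 42.036 N, and the normal force is N = mg cos 39.81° = 6.7 × 9.8 × 0.7682 = 50.440 N.
With no friction the net force along the incline is 42.036 N, so a = g sin 39.81° = 42.036 / 6.7 = 6.2740 m/s².

6.274 m/s²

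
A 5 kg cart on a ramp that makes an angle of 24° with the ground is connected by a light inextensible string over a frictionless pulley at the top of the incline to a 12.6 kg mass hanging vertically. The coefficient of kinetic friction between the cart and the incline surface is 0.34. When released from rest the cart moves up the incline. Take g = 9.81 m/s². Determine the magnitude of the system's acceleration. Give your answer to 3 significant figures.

5.02 m/s²

For the cart on the incline: the weight component along the slope is m₁g sin 24° = 5 × 9.81 × 0.4067 = 19.949 N and the normal force is N = m₁g cos 24° = 44.809 N.
Kinetic friction opposes the cart's motion up the incline: f = μN = 0.34 × 44.809 = 15.235 N acting down the slope.
Newton's second law for the cart (up-slope positive): T − 19.949 − 15.235 = 5 a. For the hanging mass (downward positive): 12.6 × 9.81 − T = 12.6 a.
Adding the two equations eliminates T: 88.422 = 17.6 a, so a = 5.0240 m/s².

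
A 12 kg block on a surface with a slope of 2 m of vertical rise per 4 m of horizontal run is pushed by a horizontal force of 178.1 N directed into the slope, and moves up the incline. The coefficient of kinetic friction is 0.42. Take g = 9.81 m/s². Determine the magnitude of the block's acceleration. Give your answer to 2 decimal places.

2.41 m/s²

The horizontal push has components F cos 26.57° = 178.1 × 0.8944 = 159.293 N up the incline and F sin 26.57° = 178.1 × 0.4472 = 79.646 N pressing into the surface.
The normal force is therefore N = mg cos 26.57° + F sin 26.57° = 105.289 + 79.646 = 184.935 N, and kinetic friction down the slope is μN = 0.42 × 184.935 = 77.673 N.
Along the incline: F cos 26.57° − mg sin 26.57° − μN = ma, so 159.293 − 52.644 − 77.673 = 12 a, giving a = 2.4147 m/s².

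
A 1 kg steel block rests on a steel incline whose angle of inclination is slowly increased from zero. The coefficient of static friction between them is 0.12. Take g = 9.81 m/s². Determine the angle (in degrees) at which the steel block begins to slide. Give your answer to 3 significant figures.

At the threshold of sliding, static friction is at its maximum μ_s N and exactly balances the weight component along the incline: mg sin θ = μ_s mg cos θ.
Hence tan θ = μ_s = 0.12, so θ = arctan(0.12) = 6.8428°.

6.84°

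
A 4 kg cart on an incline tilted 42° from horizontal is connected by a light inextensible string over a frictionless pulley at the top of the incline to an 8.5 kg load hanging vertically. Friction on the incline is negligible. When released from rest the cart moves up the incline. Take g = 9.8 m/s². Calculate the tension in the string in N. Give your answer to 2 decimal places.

For the cart on the incline: the weight component along the slope is m₁g sin 42° = 4 × 9.8 × 0.6691 = 26.229 N and the normal force is N = m₁g cos 42° = 29.131 N.
Newton's second law for the cart (up-slope positive): T − 26.229 = 4 a. For the hanging load (downward positive): 8.5 × 9.8 − T = 8.5 a.
Adding the two equations eliminates T: 57.071 = 12.5 a, so a = 4.5657 m/s².
Then from the hanging load's equation, T = 8.5 × (9.8 − 4.5657) = 44.492 N.

44.49 N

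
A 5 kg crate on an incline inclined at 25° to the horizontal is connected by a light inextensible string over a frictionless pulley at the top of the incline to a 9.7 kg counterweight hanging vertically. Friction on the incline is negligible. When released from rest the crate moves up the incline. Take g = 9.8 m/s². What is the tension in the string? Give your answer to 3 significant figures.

For the crate on the incline: the weight component along the slope is m₁g sin 25° = 5 × 9.8 × 0.4226 = 20.707 N and the normal force is N = m₁g cos 25° = 44.409 N.
Newton's second law for the crate (up-slope positive): T − 20.707 = 5 a. For the hanging counterweight (downward positive): 9.7 × 9.8 − T = 9.7 a.
Adding the two equations eliminates T: 74.353 = 14.7 a, so a = 5.0580 m/s².
Then from the hanging counterweight's equation, T = 9.7 × (9.8 − 5.0580) = 45.997 N.

46.0 N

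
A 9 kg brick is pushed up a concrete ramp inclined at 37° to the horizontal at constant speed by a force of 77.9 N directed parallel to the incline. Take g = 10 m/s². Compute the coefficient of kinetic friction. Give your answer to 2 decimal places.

0.33

At constant speed ΣF = 0 along the incline. The applied 77.9 N acts up the slope; the weight component mg sin 37° = 54.163 N and kinetic friction μN both act down the slope.
So 77.9 = 54.163 + μ × 71.877, giving μ = (77.9 − 54.163) / 71.877 = 0.3302.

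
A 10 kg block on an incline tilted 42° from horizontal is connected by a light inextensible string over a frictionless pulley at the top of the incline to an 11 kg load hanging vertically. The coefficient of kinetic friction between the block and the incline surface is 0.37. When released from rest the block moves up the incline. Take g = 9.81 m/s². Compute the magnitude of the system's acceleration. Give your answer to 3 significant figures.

0.728 m/s²

For the block on the incline: the weight component along the slope is m₁g sin 42° = 10 × 9.81 × 0.6691 = 65.639 N and the normal force is N = m₁g cos 42° = 72.903 N.
Kinetic friction opposes the block's motion up the incline: f = μN = 0.37 × 72.903 = 26.974 N acting down the slope.
Newton's second law for the block (up-slope positive): T − 65.639 − 26.974 = 10 a. For the hanging load (downward positive): 11 × 9.81 − T = 11 a.
Adding the two equations eliminates T: 15.297 = 21 a, so a = 0.7284 m/s².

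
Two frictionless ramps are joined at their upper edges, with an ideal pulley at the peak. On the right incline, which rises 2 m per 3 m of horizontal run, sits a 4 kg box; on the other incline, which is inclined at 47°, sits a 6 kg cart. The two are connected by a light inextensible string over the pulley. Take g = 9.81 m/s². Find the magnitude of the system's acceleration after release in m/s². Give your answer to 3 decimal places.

Resolve each weight along its own incline: the 4 kg mass has component 4 × 9.81 × sin 33.69° = 21.766 N down its slope, and the 6 kg mass has 6 × 9.81 × sin 47° = 43.047 N down its slope.
The 6 kg side's 43.047 N exceeds the other side's 21.766 N, so that mass slides down and the 4 kg mass slides up. Taking that direction as positive, Newton's second law for the whole system gives 43.047 − 21.766 = (4 + 6) a, so a = 21.281 / 10 = 2.1281 m/s².

2.128 m/s²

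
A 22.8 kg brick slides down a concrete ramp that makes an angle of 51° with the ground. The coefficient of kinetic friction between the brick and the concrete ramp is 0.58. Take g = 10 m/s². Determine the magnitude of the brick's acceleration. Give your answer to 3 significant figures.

4.12 m/s²

Resolving the weight along the incline: the component pulling the brick down the slope is mg sin 51° = 22.8 × 10 × 0.7771 = 177.179 N, and the normal force is N = mg cos 51° = 22.8 × 10 × 0.6293 = 143.480 N.
Kinetic friction acts up the slope with magnitude f = μN = 0.58 × 143.480 = 83.218 N.
Net force along the incline is 177.179 − 83.218 = 93.961 N, so a = 93.961 / 22.8 = 4.1211 m/s².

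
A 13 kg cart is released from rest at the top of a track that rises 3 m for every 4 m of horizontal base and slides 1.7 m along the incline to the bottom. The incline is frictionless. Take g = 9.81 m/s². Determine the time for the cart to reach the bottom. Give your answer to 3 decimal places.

0.760 s

The weight component along the incline is mg sin 36.87° = 76.518 N and the normal force is N = mg cos 36.87° = 102.024 N.
With no friction, a = g sin 36.87° = 5.8860 m/s².
Starting from rest, L = ½at², so t = √(2L/a) = √(2 × 1.7 / 5.8860) = 0.7600 s.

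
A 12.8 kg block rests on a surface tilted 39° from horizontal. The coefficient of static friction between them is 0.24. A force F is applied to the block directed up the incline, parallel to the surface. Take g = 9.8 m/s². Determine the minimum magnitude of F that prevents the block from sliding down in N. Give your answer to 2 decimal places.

55.55 N

The normal force is N = mg cos 39° = 97.485 N. With F at its minimum the block is on the verge of sliding down, so static friction is at its maximum μ_s N = 0.24 × 97.485 = 23.396 N and acts up the slope.
Equilibrium along the incline: F + μ_s N = mg sin 39°, so F = 78.942 − 23.396 = 55.546 N.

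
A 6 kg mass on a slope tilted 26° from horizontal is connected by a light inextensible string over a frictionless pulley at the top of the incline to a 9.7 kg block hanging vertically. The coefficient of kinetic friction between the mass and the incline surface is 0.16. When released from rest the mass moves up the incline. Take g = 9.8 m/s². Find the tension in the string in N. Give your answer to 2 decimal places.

57.48 N

For the mass on the incline: the weight component along the slope is m₁g sin 26° = 6 × 9.8 × 0.4384 = 25.778 N and the normal force is N = m₁g cos 26° = 52.849 N.
Kinetic friction opposes the mass's motion up the incline: f = μN = 0.16 × 52.849 = 8.456 N acting down the slope.
Newton's second law for the mass (up-slope positive): T − 25.778 − 8.456 = 6 a. For the hanging block (downward positive): 9.7 × 9.8 − T = 9.7 a.
Adding the two equations eliminates T: 60.826 = 15.7 a, so a = 3.8743 m/s².
Then from the hanging block's equation, T = 9.7 × (9.8 − 3.8743) = 57.479 N.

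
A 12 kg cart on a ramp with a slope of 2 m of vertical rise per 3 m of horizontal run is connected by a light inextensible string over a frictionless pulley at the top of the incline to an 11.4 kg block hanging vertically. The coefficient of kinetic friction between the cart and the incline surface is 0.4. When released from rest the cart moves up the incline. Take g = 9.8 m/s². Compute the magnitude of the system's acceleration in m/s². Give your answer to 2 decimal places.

For the cart on the incline: the weight component along the slope is m₁g sin 33.69° = 12 × 9.8 × 0.5547 = 65.233 N and the normal force is N = m₁g cos 33.69° = 97.849 N.
Kinetic friction opposes the cart's motion up the incline: f = μN = 0.4 × 97.849 = 39.140 N acting down the slope.
Newton's second law for the cart (up-slope positive): T − 65.233 − 39.140 = 12 a. For the hanging block (downward positive): 11.4 × 9.8 − T = 11.4 a.
Adding the two equations eliminates T: 7.347 = 23.4 a, so a = 0.3140 m/s².

0.31 m/s²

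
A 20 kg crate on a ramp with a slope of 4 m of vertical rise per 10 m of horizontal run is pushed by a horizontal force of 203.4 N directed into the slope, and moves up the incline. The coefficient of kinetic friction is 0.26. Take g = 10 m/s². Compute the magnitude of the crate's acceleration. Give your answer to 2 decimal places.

The horizontal push has components F cos 21.80° = 203.4 × 0.9285 = 188.857 N up the incline and F sin 21.80° = 203.4 × 0.3714 = 75.543 N pressing into the surface.
The normal force is therefore N = mg cos 21.80° + F sin 21.80° = 185.700 + 75.543 = 261.243 N, and kinetic friction down the slope is μN = 0.26 × 261.243 = 67.923 N.
Along the incline: F cos 21.80° − mg sin 21.80° − μN = ma, so 188.857 − 74.280 − 67.923 = 20 a, giving a = 2.3327 m/s².

2.33 m/s²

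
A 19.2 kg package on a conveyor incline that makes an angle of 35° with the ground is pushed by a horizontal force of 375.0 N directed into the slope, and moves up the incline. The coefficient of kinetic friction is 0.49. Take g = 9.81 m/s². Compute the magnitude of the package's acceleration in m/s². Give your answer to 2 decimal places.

0.95 m/s²

The horizontal push has components F cos 35° = 375.0 × 0.8192 = 307.200 N up the incline and F sin 35° = 375.0 × 0.5736 = 215.100 N pressing into the surface.
The normal force is therefore N = mg cos 35° + F sin 35° = 154.298 + 215.100 = 369.398 N, and kinetic friction down the slope is μN = 0.49 × 369.398 = 181.005 N.
Along the incline: F cos 35° − mg sin 35° − μN = ma, so 307.200 − 108.039 − 181.005 = 19.2 a, giving a = 0.9456 m/s².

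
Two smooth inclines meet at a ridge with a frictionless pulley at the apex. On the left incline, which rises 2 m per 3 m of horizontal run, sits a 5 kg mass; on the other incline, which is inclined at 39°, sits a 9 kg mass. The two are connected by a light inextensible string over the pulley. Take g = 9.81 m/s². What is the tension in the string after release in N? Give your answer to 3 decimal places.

Resolve each weight along its own incline: the 5 kg mass has component 5 × 9.81 × sin 33.69° = 27.208 N down its slope, and the 9 kg mass has 9 × 9.81 × sin 39° = 55.563 N down its slope.
The 9 kg side's 55.563 N exceeds the other side's 27.208 N, so that mass slides down and the 5 kg mass slides up. Taking that direction as positive, Newton's second law for the whole system gives 55.563 − 27.208 = (5 + 9) a, so a = 28.355 / 14 = 2.0254 m/s².
For the 5 kg mass (up-slope positive): T − 27.208 = 5 × 2.0254, so T = 37.335 N.

37.335 N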